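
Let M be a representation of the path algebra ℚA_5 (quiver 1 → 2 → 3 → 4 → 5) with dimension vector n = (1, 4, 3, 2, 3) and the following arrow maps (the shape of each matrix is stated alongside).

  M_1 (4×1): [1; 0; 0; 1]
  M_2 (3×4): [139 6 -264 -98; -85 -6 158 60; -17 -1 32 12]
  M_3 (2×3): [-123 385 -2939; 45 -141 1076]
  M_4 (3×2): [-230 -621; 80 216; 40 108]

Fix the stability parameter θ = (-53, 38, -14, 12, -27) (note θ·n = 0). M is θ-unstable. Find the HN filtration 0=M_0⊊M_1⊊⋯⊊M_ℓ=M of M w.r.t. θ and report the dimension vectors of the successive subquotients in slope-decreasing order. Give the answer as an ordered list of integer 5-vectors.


Interval decomposition of M: I[1,4], I[2,2], I[2,3], I[2,5], I[5,5]^2.
HN type (ℓ=5): μ^(1)=38; μ^(2)=12; μ^(3)=9/4; μ^(4)=-27; μ^(5)=-53

((0, 1, 0, 0, 0); (0, 2, 2, 1, 0); (0, 1, 1, 1, 1); (0, 0, 0, 0, 2); (1, 0, 0, 0, 0))


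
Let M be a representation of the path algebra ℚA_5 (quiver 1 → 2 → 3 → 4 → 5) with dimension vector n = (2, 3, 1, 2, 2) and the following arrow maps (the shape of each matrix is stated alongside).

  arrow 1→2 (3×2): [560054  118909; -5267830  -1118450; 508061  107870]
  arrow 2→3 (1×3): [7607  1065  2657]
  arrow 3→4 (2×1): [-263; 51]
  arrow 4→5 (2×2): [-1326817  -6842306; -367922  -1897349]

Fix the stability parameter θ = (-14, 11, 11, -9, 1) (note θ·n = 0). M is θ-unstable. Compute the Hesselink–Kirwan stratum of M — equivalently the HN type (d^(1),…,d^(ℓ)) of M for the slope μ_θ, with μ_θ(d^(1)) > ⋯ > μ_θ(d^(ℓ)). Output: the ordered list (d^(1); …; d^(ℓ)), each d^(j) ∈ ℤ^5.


Interval decomposition of M: I[1,2], I[1,5], I[2,2], I[4,5].
HN type (ℓ=5): μ^(1)=11; μ^(2)=7/2; μ^(3)=1; μ^(4)=-9; μ^(5)=-14

((0, 2, 0, 0, 0); (0, 1, 1, 1, 1); (0, 0, 0, 0, 1); (0, 0, 0, 1, 0); (2, 0, 0, 0, 0))


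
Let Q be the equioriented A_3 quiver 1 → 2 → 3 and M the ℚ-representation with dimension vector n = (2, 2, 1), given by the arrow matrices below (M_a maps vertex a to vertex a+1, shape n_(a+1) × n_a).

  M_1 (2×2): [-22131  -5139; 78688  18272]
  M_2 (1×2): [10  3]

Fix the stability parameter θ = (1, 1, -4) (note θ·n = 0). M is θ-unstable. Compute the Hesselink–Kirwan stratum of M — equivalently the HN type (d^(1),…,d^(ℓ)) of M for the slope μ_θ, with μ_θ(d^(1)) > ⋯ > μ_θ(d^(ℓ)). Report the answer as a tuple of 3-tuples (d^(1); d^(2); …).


Via rank(M_{q-1}∘⋯∘M_p): M ≅ I[1,1], I[1,3], I[2,2].
μ_θ-semistable layers: μ^(1)=1; μ^(2)=-2/3

((1, 1, 0); (1, 1, 1))


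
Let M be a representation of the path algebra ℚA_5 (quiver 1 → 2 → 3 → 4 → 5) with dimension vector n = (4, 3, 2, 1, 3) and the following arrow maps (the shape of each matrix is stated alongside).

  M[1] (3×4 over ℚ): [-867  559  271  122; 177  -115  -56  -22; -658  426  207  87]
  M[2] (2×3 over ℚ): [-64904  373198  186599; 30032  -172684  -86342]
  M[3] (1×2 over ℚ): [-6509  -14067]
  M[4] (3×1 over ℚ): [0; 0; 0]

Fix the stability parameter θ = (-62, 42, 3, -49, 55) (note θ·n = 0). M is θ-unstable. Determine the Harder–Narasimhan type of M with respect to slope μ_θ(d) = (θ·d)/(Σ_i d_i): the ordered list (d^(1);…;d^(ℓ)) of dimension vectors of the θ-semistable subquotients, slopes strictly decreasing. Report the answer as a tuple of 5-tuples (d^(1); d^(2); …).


Interval decomposition of M: I[1,1], I[1,2]^2, I[1,4], I[3,3], I[5,5]^3.
HN type (ℓ=5): μ^(1)=55; μ^(2)=42; μ^(3)=3; μ^(4)=-4/3; μ^(5)=-62

((0, 0, 0, 0, 3); (0, 2, 0, 0, 0); (0, 0, 1, 0, 0); (0, 1, 1, 1, 0); (4, 0, 0, 0, 0))


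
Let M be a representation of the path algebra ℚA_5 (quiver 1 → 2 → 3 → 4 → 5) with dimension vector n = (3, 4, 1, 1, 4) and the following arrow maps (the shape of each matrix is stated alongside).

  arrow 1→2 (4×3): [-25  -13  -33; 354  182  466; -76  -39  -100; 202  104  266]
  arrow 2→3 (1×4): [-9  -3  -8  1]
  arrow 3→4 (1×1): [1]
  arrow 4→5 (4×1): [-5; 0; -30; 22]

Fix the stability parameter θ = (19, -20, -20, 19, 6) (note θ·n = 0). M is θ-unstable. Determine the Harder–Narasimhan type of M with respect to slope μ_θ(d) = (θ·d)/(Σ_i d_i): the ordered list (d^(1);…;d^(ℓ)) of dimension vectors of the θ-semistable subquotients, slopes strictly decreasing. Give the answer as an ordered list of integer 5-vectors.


Interval decomposition of M: I[1,1], I[1,2], I[1,5], I[2,2]^2, I[5,5]^3.
HN type (ℓ=6): μ^(1)=19; μ^(2)=25/2; μ^(3)=6; μ^(4)=-1/2; μ^(5)=-7; μ^(6)=-20

((1, 0, 0, 0, 0); (0, 0, 0, 1, 1); (0, 0, 0, 0, 3); (1, 1, 0, 0, 0); (1, 1, 1, 0, 0); (0, 2, 0, 0, 0))


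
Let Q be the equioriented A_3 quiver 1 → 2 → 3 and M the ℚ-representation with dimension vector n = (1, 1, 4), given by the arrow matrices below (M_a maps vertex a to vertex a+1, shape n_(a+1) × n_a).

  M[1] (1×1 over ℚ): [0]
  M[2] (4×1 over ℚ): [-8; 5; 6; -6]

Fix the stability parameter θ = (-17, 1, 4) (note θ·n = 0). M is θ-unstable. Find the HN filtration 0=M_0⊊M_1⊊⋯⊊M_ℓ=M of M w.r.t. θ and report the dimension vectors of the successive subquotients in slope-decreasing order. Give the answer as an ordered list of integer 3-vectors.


Barcode: M ≅ I[1,1], I[2,3], I[3,3]^3. HN layers by μ_θ (3 steps, strictly decreasing):
  μ^(1)=4; μ^(2)=1; μ^(3)=-17

((0, 0, 4); (0, 1, 0); (1, 0, 0))


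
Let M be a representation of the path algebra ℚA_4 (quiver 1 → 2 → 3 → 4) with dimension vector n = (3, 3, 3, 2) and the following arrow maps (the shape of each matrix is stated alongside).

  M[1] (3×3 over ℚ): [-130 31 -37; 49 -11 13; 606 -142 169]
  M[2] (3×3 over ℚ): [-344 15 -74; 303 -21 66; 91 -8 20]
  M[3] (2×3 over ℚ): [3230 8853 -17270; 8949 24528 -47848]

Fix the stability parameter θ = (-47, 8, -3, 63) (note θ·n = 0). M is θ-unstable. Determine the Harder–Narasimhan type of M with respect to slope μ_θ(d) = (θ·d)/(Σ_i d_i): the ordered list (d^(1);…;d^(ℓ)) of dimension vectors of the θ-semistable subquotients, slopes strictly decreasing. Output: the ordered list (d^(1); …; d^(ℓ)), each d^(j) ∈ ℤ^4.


Barcode: M ≅ I[1,2], I[1,4]^2, I[3,3]. HN layers by μ_θ (5 steps, strictly decreasing):
  μ^(1)=63; μ^(2)=8; μ^(3)=5/2; μ^(4)=-3; μ^(5)=-47

((0, 0, 0, 2); (0, 1, 0, 0); (0, 2, 2, 0); (0, 0, 1, 0); (3, 0, 0, 0))


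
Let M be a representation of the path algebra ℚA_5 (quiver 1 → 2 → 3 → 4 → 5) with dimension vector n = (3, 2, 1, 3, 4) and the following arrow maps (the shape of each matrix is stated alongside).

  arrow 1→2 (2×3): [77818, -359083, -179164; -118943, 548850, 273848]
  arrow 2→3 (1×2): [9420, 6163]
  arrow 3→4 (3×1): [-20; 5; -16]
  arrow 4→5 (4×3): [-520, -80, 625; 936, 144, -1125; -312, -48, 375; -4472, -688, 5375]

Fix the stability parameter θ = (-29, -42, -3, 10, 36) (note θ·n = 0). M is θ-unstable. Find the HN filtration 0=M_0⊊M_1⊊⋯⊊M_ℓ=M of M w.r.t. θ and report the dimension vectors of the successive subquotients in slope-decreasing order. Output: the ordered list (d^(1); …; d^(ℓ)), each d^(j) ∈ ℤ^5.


Via rank(M_{q-1}∘⋯∘M_p): M ≅ I[1,1], I[1,2], I[1,4], I[4,4], I[4,5], I[5,5]^3.
μ_θ-semistable layers: μ^(1)=36; μ^(2)=10; μ^(3)=-3; μ^(4)=-29; μ^(5)=-71/2

((0, 0, 0, 0, 4); (0, 0, 0, 3, 0); (0, 0, 1, 0, 0); (1, 0, 0, 0, 0); (2, 2, 0, 0, 0))


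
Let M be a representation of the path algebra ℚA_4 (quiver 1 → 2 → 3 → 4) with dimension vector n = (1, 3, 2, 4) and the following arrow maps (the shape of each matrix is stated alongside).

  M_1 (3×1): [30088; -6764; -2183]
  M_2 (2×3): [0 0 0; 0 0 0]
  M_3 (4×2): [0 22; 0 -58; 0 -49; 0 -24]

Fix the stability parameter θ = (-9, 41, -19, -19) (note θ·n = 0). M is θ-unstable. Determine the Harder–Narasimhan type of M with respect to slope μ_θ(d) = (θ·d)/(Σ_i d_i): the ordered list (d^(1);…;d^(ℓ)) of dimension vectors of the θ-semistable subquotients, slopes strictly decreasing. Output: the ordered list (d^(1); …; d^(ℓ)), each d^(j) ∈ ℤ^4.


Via rank(M_{q-1}∘⋯∘M_p): M ≅ I[1,2], I[2,2]^2, I[3,3], I[3,4], I[4,4]^3.
μ_θ-semistable layers: μ^(1)=41; μ^(2)=-9; μ^(3)=-19

((0, 3, 0, 0); (1, 0, 0, 0); (0, 0, 2, 4))


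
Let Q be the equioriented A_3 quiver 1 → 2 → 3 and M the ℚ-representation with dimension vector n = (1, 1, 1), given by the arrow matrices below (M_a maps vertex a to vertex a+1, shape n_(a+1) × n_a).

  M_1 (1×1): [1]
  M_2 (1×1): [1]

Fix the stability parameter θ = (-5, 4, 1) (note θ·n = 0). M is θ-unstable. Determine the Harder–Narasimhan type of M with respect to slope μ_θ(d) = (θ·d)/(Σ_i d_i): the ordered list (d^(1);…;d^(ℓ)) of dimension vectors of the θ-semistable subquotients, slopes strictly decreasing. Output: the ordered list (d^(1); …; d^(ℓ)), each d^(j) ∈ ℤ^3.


Via rank(M_{q-1}∘⋯∘M_p): M ≅ I[1,3].
μ_θ-semistable layers: μ^(1)=5/2; μ^(2)=-5

((0, 1, 1); (1, 0, 0))


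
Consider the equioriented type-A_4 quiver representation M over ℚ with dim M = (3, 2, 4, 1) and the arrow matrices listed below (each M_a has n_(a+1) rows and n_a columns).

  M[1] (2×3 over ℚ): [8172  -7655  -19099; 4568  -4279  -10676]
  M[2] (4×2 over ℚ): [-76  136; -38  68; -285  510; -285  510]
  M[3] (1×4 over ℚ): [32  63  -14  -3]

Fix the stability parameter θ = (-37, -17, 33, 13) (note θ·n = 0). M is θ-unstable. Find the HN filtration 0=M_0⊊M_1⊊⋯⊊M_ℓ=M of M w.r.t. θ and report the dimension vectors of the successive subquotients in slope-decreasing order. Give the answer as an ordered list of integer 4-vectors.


Via rank(M_{q-1}∘⋯∘M_p): M ≅ I[1,1], I[1,2], I[1,4], I[3,3]^3.
μ_θ-semistable layers: μ^(1)=33; μ^(2)=23; μ^(3)=-17; μ^(4)=-37

((0, 0, 3, 0); (0, 0, 1, 1); (0, 2, 0, 0); (3, 0, 0, 0))


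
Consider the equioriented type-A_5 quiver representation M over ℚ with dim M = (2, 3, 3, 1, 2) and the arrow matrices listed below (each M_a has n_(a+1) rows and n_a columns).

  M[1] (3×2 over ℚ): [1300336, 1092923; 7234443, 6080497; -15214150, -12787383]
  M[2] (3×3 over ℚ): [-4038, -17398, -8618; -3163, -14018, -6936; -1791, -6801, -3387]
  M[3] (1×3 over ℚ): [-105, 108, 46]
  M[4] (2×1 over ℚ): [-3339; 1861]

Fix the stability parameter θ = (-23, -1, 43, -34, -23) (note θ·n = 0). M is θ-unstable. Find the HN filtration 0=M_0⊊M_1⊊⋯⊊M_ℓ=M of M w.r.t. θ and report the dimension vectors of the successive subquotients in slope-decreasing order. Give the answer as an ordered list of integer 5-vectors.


Barcode: M ≅ I[1,3]^2, I[2,2], I[3,5], I[5,5]. HN layers by μ_θ (4 steps, strictly decreasing):
  μ^(1)=43; μ^(2)=-1; μ^(3)=-14/3; μ^(4)=-23

((0, 0, 2, 0, 0); (0, 3, 0, 0, 0); (0, 0, 1, 1, 1); (2, 0, 0, 0, 1))


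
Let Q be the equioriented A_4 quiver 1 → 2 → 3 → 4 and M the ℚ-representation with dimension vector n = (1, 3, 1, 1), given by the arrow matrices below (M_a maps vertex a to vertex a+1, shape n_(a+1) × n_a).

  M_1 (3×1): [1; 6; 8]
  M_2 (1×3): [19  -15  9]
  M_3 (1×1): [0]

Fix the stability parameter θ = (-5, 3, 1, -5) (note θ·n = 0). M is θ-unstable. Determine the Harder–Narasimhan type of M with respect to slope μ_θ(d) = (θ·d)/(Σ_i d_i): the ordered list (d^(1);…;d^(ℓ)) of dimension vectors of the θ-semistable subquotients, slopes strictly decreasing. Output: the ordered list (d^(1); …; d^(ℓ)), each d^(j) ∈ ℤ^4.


Via rank(M_{q-1}∘⋯∘M_p): M ≅ I[1,3], I[2,2]^2, I[4,4].
μ_θ-semistable layers: μ^(1)=3; μ^(2)=2; μ^(3)=-5

((0, 2, 0, 0); (0, 1, 1, 0); (1, 0, 0, 1))


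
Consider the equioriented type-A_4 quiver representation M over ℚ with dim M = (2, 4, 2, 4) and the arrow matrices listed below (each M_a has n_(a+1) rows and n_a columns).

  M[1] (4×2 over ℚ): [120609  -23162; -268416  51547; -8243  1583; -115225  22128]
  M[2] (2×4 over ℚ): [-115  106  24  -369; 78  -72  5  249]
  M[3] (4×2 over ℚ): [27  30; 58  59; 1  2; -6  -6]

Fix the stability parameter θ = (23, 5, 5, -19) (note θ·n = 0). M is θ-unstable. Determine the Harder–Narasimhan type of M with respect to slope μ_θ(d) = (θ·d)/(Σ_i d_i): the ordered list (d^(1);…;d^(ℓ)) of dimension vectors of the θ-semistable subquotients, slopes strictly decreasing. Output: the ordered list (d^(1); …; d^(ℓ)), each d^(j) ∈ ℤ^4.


Via rank(M_{q-1}∘⋯∘M_p): M ≅ I[1,4]^2, I[2,2]^2, I[4,4]^2.
μ_θ-semistable layers: μ^(1)=5; μ^(2)=7/2; μ^(3)=-19

((0, 2, 0, 0); (2, 2, 2, 2); (0, 0, 0, 2))


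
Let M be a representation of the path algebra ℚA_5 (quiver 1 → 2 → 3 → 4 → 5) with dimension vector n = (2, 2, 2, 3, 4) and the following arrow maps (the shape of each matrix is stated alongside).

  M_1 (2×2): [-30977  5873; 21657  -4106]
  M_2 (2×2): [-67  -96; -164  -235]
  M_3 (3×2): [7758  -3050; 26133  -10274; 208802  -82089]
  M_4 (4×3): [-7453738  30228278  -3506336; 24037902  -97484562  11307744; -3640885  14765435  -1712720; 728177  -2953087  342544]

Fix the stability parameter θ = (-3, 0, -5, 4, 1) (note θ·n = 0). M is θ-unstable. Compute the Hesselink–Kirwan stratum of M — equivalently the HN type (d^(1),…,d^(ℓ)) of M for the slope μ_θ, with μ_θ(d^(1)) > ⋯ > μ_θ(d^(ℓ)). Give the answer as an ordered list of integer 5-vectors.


Barcode: M ≅ I[1,4], I[1,5], I[4,4], I[5,5]^3. HN layers by μ_θ (5 steps, strictly decreasing):
  μ^(1)=4; μ^(2)=5/2; μ^(3)=1; μ^(4)=-5/2; μ^(5)=-3

((0, 0, 0, 2, 0); (0, 0, 0, 1, 1); (0, 0, 0, 0, 3); (0, 2, 2, 0, 0); (2, 0, 0, 0, 0))


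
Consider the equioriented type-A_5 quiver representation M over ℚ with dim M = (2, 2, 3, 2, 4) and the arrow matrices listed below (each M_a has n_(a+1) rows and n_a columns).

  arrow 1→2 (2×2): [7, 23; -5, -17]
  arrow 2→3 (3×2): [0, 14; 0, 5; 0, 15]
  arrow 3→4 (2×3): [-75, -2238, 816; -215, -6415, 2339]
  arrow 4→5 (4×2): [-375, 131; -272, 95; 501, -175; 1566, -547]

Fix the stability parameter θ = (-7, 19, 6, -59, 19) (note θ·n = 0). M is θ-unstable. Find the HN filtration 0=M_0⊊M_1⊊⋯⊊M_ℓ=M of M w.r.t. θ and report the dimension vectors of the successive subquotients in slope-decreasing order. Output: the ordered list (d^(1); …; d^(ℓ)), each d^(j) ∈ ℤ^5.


Via rank(M_{q-1}∘⋯∘M_p): M ≅ I[1,2], I[1,3], I[3,5]^2, I[5,5]^2.
μ_θ-semistable layers: μ^(1)=19; μ^(2)=25/2; μ^(3)=-7; μ^(4)=-53/2

((0, 1, 0, 0, 4); (0, 1, 1, 0, 0); (2, 0, 0, 0, 0); (0, 0, 2, 2, 0))


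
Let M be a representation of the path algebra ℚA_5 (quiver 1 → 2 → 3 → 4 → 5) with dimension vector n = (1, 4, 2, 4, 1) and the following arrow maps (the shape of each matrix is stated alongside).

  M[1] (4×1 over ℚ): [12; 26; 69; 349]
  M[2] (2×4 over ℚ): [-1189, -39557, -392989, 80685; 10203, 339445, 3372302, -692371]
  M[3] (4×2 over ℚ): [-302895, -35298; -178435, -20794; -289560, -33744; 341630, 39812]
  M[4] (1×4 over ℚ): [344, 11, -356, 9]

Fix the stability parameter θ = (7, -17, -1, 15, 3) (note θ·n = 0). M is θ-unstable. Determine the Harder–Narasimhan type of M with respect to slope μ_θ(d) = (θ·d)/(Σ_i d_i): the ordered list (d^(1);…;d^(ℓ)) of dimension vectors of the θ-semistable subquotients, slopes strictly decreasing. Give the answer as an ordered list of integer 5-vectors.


Interval decomposition of M: I[1,3], I[2,2]^2, I[2,5], I[4,4]^3.
HN type (ℓ=5): μ^(1)=15; μ^(2)=9; μ^(3)=-1; μ^(4)=-5; μ^(5)=-17

((0, 0, 0, 3, 0); (0, 0, 0, 1, 1); (0, 0, 2, 0, 0); (1, 1, 0, 0, 0); (0, 3, 0, 0, 0))


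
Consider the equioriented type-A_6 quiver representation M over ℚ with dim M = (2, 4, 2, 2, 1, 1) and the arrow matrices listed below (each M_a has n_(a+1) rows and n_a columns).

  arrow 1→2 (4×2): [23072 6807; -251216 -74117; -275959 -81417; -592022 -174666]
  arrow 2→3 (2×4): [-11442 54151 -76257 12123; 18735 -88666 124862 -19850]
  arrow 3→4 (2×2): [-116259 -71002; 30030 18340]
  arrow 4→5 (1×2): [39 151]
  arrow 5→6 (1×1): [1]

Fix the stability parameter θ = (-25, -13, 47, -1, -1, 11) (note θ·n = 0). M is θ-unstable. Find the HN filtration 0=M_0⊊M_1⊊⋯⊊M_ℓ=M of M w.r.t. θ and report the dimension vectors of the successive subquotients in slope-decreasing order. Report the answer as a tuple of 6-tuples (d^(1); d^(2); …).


Interval decomposition of M: I[1,3], I[1,6], I[2,2]^2, I[4,4].
HN type (ℓ=5): μ^(1)=47; μ^(2)=14; μ^(3)=-1; μ^(4)=-13; μ^(5)=-25

((0, 0, 1, 0, 0, 0); (0, 0, 1, 1, 1, 1); (0, 0, 0, 1, 0, 0); (0, 4, 0, 0, 0, 0); (2, 0, 0, 0, 0, 0))


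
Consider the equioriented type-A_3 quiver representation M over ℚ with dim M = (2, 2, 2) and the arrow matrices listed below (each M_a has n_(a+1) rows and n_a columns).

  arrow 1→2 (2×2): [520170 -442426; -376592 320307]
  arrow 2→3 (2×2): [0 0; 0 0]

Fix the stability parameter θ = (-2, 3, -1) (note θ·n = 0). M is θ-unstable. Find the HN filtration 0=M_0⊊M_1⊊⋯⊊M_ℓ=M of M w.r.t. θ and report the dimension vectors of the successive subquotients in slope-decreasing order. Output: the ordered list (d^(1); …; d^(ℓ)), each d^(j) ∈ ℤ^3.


Via rank(M_{q-1}∘⋯∘M_p): M ≅ I[1,2]^2, I[3,3]^2.
μ_θ-semistable layers: μ^(1)=3; μ^(2)=-1; μ^(3)=-2

((0, 2, 0); (0, 0, 2); (2, 0, 0))


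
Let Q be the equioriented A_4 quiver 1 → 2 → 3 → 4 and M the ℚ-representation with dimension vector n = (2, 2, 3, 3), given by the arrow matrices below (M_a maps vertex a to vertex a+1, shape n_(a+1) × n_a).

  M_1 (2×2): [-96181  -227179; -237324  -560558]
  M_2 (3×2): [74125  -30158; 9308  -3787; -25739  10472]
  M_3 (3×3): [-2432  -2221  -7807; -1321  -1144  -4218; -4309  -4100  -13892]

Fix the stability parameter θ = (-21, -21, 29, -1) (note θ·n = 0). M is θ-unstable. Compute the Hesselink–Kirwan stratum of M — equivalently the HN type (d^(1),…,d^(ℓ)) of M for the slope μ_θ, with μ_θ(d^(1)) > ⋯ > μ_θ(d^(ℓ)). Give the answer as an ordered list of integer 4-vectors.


Interval decomposition of M: I[1,4]^2, I[3,4].
HN type (ℓ=2): μ^(1)=14; μ^(2)=-21

((0, 0, 3, 3); (2, 2, 0, 0))


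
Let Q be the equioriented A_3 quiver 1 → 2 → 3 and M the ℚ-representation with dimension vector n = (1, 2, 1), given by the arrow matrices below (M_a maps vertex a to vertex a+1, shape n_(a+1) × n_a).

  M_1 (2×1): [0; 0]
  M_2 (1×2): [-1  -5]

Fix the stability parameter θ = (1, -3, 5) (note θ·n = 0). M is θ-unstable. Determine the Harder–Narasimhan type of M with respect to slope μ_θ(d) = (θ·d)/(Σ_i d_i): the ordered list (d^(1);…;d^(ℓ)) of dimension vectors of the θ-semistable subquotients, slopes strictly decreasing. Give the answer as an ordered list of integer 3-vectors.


Via rank(M_{q-1}∘⋯∘M_p): M ≅ I[1,1], I[2,2], I[2,3].
μ_θ-semistable layers: μ^(1)=5; μ^(2)=1; μ^(3)=-3

((0, 0, 1); (1, 0, 0); (0, 2, 0))


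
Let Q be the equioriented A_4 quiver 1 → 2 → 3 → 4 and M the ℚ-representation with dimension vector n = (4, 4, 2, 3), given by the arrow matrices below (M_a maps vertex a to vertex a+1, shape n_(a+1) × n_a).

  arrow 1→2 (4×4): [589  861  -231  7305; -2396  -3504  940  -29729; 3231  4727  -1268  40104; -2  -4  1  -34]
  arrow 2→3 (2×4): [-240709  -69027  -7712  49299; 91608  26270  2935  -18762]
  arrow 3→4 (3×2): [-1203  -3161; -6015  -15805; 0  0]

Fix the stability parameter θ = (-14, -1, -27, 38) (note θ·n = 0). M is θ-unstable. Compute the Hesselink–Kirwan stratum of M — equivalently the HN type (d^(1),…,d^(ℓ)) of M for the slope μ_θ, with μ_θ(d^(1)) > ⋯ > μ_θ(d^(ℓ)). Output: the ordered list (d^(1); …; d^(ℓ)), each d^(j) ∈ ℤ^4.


Via rank(M_{q-1}∘⋯∘M_p): M ≅ I[1,2]^2, I[1,3], I[1,4], I[4,4]^2.
μ_θ-semistable layers: μ^(1)=38; μ^(2)=-1; μ^(3)=-14

((0, 0, 0, 3); (0, 2, 0, 0); (4, 2, 2, 0))


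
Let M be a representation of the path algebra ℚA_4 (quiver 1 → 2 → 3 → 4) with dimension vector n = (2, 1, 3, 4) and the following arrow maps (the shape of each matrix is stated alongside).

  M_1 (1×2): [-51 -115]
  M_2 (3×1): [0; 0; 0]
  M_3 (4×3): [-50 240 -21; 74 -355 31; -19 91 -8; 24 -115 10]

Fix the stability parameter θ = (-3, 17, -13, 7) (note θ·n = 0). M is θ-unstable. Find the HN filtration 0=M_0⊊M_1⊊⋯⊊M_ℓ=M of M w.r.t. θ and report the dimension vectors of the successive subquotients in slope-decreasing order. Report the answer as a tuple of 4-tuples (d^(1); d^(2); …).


Via rank(M_{q-1}∘⋯∘M_p): M ≅ I[1,1], I[1,2], I[3,4]^3, I[4,4].
μ_θ-semistable layers: μ^(1)=17; μ^(2)=7; μ^(3)=-3; μ^(4)=-13

((0, 1, 0, 0); (0, 0, 0, 4); (2, 0, 0, 0); (0, 0, 3, 0))


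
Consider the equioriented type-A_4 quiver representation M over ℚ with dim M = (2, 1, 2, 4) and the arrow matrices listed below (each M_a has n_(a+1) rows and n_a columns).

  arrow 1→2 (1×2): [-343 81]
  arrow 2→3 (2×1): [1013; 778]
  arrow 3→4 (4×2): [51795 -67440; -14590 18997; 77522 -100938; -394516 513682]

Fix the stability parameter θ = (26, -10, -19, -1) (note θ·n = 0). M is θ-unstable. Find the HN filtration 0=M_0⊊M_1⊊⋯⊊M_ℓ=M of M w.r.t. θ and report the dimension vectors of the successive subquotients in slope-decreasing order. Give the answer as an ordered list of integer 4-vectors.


Via rank(M_{q-1}∘⋯∘M_p): M ≅ I[1,1], I[1,4], I[3,4], I[4,4]^2.
μ_θ-semistable layers: μ^(1)=26; μ^(2)=-1; μ^(3)=-19

((1, 0, 0, 0); (1, 1, 1, 4); (0, 0, 1, 0))


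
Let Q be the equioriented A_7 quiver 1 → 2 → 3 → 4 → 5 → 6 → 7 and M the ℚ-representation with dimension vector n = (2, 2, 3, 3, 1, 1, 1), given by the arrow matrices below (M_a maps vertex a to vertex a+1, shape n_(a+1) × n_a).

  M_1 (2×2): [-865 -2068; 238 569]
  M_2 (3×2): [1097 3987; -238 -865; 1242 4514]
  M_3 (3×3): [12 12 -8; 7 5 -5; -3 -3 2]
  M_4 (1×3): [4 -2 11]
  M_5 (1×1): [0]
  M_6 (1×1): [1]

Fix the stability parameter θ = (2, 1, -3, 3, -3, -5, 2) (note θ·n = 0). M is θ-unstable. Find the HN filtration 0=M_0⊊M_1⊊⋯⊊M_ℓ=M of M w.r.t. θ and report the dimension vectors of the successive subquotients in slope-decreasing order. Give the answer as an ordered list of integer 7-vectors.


Via rank(M_{q-1}∘⋯∘M_p): M ≅ I[1,3], I[1,5], I[3,4], I[4,4], I[6,7].
μ_θ-semistable layers: μ^(1)=3; μ^(2)=2; μ^(3)=0; μ^(4)=-3; μ^(5)=-5

((0, 0, 0, 2, 0, 0, 0); (0, 0, 0, 0, 0, 0, 1); (2, 2, 2, 1, 1, 0, 0); (0, 0, 1, 0, 0, 0, 0); (0, 0, 0, 0, 0, 1, 0))


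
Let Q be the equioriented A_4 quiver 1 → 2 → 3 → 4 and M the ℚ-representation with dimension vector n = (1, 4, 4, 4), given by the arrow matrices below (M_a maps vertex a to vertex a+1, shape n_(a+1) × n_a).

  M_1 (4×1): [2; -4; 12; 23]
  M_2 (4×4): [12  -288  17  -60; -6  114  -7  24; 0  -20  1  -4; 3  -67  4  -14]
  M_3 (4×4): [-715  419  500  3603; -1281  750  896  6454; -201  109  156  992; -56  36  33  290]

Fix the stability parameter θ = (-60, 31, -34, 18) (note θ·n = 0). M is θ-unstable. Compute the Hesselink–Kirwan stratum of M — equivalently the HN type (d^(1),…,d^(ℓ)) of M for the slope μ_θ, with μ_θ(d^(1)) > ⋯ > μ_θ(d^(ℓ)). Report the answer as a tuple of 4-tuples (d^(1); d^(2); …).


Via rank(M_{q-1}∘⋯∘M_p): M ≅ I[1,2], I[2,2], I[2,4]^2, I[3,4]^2.
μ_θ-semistable layers: μ^(1)=31; μ^(2)=18; μ^(3)=-3/2; μ^(4)=-34; μ^(5)=-60

((0, 2, 0, 0); (0, 0, 0, 4); (0, 2, 2, 0); (0, 0, 2, 0); (1, 0, 0, 0))


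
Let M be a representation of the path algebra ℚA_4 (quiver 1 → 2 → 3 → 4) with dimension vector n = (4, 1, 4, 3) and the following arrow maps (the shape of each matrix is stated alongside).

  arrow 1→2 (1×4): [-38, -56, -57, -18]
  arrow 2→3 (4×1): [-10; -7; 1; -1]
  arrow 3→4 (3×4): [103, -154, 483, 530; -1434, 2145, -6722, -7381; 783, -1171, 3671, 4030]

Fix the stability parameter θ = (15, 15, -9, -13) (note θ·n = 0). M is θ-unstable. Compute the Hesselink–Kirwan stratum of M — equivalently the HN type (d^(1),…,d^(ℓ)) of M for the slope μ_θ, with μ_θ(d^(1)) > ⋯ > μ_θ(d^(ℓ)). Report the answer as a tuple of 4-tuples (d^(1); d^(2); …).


Via rank(M_{q-1}∘⋯∘M_p): M ≅ I[1,1]^3, I[1,4], I[3,3], I[3,4]^2.
μ_θ-semistable layers: μ^(1)=15; μ^(2)=2; μ^(3)=-9; μ^(4)=-11

((3, 0, 0, 0); (1, 1, 1, 1); (0, 0, 1, 0); (0, 0, 2, 2))


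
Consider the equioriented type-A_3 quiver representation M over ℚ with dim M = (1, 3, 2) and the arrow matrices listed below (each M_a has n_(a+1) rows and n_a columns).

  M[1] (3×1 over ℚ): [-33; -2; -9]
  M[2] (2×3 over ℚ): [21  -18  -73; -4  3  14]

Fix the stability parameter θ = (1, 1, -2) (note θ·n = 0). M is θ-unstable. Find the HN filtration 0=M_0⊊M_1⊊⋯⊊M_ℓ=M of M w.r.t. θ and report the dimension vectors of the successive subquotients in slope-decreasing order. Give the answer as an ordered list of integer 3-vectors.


Barcode: M ≅ I[1,2], I[2,3]^2. HN layers by μ_θ (2 steps, strictly decreasing):
  μ^(1)=1; μ^(2)=-1/2

((1, 1, 0); (0, 2, 2))


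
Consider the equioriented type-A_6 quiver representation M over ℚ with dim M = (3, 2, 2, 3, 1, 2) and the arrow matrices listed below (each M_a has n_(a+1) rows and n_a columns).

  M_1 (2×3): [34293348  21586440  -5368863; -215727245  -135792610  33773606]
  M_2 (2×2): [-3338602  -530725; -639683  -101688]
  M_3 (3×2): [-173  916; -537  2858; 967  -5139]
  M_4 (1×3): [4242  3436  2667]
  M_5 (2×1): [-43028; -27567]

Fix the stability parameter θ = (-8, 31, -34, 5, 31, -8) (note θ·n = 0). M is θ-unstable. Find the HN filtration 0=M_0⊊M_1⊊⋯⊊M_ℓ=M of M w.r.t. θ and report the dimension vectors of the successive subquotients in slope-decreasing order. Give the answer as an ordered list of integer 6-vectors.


Interval decomposition of M: I[1,1], I[1,4], I[1,6], I[4,4], I[6,6].
HN type (ℓ=4): μ^(1)=23/2; μ^(2)=5; μ^(3)=-3/2; μ^(4)=-8

((0, 0, 0, 0, 1, 1); (0, 0, 0, 3, 0, 0); (0, 2, 2, 0, 0, 0); (3, 0, 0, 0, 0, 1))


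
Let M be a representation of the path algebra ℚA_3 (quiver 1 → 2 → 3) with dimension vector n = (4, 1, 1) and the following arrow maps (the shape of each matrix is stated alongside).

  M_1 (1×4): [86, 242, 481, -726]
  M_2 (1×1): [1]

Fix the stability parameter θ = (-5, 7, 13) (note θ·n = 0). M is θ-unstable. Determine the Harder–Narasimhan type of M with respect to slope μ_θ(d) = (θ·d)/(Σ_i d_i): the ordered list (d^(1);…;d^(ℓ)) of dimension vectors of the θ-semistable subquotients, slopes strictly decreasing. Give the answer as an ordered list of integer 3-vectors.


Barcode: M ≅ I[1,1]^3, I[1,3]. HN layers by μ_θ (3 steps, strictly decreasing):
  μ^(1)=13; μ^(2)=7; μ^(3)=-5

((0, 0, 1); (0, 1, 0); (4, 0, 0))


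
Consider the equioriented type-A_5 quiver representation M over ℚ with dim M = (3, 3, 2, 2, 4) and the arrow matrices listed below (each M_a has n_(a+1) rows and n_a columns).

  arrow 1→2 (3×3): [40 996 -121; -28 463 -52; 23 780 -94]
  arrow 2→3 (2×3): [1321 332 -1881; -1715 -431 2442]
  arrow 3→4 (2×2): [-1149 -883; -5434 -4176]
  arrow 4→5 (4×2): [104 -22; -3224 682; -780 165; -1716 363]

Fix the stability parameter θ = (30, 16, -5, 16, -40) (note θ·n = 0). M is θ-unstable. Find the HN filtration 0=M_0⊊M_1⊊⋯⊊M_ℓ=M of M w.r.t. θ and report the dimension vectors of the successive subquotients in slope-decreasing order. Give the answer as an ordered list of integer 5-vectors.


Interval decomposition of M: I[1,2], I[1,4], I[1,5], I[5,5]^3.
HN type (ℓ=5): μ^(1)=23; μ^(2)=16; μ^(3)=41/3; μ^(4)=17/5; μ^(5)=-40

((1, 1, 0, 0, 0); (0, 0, 0, 1, 0); (1, 1, 1, 0, 0); (1, 1, 1, 1, 1); (0, 0, 0, 0, 3))


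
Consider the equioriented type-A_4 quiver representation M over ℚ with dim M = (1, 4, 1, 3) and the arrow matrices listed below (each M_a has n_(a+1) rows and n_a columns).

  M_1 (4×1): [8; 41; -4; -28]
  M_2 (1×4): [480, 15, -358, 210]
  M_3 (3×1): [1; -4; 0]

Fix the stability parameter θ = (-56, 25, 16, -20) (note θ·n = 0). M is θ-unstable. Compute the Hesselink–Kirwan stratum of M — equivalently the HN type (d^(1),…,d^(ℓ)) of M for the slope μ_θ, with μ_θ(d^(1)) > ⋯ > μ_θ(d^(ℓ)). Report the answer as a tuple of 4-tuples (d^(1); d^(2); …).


Interval decomposition of M: I[1,4], I[2,2]^3, I[4,4]^2.
HN type (ℓ=4): μ^(1)=25; μ^(2)=7; μ^(3)=-20; μ^(4)=-56

((0, 3, 0, 0); (0, 1, 1, 1); (0, 0, 0, 2); (1, 0, 0, 0))


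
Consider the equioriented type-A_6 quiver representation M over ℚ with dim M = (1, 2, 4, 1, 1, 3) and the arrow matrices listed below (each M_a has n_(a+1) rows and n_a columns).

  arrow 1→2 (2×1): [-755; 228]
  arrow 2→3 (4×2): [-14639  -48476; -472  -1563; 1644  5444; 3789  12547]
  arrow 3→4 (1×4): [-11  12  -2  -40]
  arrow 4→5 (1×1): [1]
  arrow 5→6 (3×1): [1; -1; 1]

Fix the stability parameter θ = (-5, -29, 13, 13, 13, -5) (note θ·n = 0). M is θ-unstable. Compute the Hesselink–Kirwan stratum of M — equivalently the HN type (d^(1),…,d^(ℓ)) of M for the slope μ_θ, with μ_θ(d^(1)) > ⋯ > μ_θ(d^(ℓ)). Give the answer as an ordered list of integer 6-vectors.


Interval decomposition of M: I[1,6], I[2,3], I[3,3]^2, I[6,6]^2.
HN type (ℓ=5): μ^(1)=13; μ^(2)=17/2; μ^(3)=-5; μ^(4)=-17; μ^(5)=-29

((0, 0, 3, 0, 0, 0); (0, 0, 1, 1, 1, 1); (0, 0, 0, 0, 0, 2); (1, 1, 0, 0, 0, 0); (0, 1, 0, 0, 0, 0))


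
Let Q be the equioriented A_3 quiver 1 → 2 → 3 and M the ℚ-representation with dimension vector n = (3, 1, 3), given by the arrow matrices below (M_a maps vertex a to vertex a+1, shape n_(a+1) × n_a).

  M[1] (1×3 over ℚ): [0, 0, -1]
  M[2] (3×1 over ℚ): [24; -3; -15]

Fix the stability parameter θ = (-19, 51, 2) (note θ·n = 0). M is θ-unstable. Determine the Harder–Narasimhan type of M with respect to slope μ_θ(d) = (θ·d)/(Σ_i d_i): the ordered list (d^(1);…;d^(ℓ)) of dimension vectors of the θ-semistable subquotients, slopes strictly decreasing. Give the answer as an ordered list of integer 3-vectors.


Interval decomposition of M: I[1,1]^2, I[1,3], I[3,3]^2.
HN type (ℓ=3): μ^(1)=53/2; μ^(2)=2; μ^(3)=-19

((0, 1, 1); (0, 0, 2); (3, 0, 0))


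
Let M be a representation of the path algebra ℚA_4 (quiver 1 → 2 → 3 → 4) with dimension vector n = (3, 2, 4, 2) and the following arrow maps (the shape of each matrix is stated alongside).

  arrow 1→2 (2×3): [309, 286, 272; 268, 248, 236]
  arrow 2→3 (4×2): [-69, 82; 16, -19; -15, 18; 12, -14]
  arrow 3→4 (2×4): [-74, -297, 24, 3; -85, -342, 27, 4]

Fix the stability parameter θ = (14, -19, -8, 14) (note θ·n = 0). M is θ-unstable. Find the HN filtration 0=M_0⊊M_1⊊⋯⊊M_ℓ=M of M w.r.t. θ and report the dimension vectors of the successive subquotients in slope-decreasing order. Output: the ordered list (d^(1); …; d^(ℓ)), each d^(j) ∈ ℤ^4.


Barcode: M ≅ I[1,1], I[1,3], I[1,4], I[3,3], I[3,4]. HN layers by μ_θ (3 steps, strictly decreasing):
  μ^(1)=14; μ^(2)=-13/3; μ^(3)=-8

((1, 0, 0, 2); (2, 2, 2, 0); (0, 0, 2, 0))


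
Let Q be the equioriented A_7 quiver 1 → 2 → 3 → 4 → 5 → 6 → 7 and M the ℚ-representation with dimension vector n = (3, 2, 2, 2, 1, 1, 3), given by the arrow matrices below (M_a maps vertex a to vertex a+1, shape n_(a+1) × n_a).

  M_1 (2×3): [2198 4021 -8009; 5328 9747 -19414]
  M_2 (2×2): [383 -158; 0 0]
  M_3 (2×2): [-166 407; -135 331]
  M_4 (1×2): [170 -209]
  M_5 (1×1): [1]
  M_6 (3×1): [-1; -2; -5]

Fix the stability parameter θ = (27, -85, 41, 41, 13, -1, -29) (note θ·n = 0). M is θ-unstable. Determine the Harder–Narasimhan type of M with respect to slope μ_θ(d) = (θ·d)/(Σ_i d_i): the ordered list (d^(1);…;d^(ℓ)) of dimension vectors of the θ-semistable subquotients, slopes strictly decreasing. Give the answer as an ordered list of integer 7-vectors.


Interval decomposition of M: I[1,1], I[1,2], I[1,7], I[3,4], I[7,7]^2.
HN type (ℓ=4): μ^(1)=41; μ^(2)=27; μ^(3)=13; μ^(4)=-29

((0, 0, 1, 1, 0, 0, 0); (1, 0, 0, 0, 0, 0, 0); (0, 0, 1, 1, 1, 1, 1); (2, 2, 0, 0, 0, 0, 2))


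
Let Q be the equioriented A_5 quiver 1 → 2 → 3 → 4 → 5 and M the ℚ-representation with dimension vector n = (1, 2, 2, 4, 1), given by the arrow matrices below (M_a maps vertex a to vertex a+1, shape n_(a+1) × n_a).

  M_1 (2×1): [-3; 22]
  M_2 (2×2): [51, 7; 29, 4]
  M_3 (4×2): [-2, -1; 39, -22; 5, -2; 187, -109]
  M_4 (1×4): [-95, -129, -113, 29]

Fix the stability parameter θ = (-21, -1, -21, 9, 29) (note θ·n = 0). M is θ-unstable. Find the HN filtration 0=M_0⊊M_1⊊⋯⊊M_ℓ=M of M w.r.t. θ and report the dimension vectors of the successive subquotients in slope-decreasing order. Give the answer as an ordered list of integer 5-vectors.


Barcode: M ≅ I[1,5], I[2,4], I[4,4]^2. HN layers by μ_θ (4 steps, strictly decreasing):
  μ^(1)=29; μ^(2)=9; μ^(3)=-11; μ^(4)=-21

((0, 0, 0, 0, 1); (0, 0, 0, 4, 0); (0, 2, 2, 0, 0); (1, 0, 0, 0, 0))


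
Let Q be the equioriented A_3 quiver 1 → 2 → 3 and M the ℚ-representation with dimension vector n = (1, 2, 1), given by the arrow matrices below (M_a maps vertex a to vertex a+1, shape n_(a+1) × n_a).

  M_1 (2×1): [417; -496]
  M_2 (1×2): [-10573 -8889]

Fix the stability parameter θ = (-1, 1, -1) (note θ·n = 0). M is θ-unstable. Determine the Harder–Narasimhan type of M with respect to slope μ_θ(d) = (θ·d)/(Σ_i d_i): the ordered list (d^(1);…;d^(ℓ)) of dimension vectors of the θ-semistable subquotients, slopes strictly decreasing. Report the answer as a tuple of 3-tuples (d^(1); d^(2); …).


Interval decomposition of M: I[1,3], I[2,2].
HN type (ℓ=3): μ^(1)=1; μ^(2)=0; μ^(3)=-1

((0, 1, 0); (0, 1, 1); (1, 0, 0))


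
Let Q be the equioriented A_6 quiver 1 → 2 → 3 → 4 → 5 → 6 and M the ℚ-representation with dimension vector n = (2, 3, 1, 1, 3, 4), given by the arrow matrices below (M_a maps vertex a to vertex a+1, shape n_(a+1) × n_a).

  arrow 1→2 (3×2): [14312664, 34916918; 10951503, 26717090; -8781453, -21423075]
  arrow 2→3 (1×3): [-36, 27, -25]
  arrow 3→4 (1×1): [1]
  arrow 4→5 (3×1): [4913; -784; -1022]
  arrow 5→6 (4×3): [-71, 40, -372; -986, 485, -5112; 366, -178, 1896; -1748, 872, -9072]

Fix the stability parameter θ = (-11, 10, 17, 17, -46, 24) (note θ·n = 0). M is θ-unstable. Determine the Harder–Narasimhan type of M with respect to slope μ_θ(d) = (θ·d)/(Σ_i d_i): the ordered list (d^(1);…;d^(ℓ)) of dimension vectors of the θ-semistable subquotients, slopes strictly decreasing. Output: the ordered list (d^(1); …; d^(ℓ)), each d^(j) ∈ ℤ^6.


Interval decomposition of M: I[1,2], I[1,6], I[2,2], I[5,5], I[5,6], I[6,6]^2.
HN type (ℓ=5): μ^(1)=24; μ^(2)=10; μ^(3)=-1/2; μ^(4)=-11; μ^(5)=-46

((0, 0, 0, 0, 0, 4); (0, 2, 0, 0, 0, 0); (0, 1, 1, 1, 1, 0); (2, 0, 0, 0, 0, 0); (0, 0, 0, 0, 2, 0))


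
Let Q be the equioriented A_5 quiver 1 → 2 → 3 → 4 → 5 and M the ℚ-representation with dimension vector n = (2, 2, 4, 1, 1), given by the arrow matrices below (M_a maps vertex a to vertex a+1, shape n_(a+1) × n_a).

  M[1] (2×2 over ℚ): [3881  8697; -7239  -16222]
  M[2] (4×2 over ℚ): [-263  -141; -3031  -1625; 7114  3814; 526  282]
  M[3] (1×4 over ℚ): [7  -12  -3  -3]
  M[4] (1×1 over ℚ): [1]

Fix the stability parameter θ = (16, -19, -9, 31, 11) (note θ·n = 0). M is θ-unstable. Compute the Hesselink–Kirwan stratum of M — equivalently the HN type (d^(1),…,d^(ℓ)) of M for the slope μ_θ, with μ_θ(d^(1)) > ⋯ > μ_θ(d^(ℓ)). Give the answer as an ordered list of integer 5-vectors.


Via rank(M_{q-1}∘⋯∘M_p): M ≅ I[1,3], I[1,5], I[3,3]^2.
μ_θ-semistable layers: μ^(1)=21; μ^(2)=-4; μ^(3)=-9

((0, 0, 0, 1, 1); (2, 2, 2, 0, 0); (0, 0, 2, 0, 0))


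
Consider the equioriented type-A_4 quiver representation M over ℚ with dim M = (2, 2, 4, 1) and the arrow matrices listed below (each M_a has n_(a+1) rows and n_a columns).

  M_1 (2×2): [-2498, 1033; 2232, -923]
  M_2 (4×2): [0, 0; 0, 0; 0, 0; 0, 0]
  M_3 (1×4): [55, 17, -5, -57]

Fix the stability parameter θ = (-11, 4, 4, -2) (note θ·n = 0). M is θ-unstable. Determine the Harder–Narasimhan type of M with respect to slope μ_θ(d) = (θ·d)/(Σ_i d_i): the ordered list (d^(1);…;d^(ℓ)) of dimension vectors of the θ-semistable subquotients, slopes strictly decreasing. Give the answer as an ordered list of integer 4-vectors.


Interval decomposition of M: I[1,2]^2, I[3,3]^3, I[3,4].
HN type (ℓ=3): μ^(1)=4; μ^(2)=1; μ^(3)=-11

((0, 2, 3, 0); (0, 0, 1, 1); (2, 0, 0, 0))


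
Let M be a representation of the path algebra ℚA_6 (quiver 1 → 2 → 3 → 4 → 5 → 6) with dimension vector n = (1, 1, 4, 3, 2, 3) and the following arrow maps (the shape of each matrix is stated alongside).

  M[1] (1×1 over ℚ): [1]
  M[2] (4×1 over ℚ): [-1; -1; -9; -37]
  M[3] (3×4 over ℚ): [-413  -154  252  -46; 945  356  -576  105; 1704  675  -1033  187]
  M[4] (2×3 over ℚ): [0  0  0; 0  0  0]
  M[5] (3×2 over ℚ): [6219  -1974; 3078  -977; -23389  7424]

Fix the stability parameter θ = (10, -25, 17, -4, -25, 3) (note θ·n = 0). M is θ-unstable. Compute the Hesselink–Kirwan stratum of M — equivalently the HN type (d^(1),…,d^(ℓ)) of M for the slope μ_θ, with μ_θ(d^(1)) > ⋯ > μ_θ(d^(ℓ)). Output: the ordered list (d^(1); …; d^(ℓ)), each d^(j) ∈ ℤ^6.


Via rank(M_{q-1}∘⋯∘M_p): M ≅ I[1,4], I[3,3], I[3,4]^2, I[5,6]^2, I[6,6].
μ_θ-semistable layers: μ^(1)=17; μ^(2)=13/2; μ^(3)=3; μ^(4)=-15/2; μ^(5)=-25

((0, 0, 1, 0, 0, 0); (0, 0, 3, 3, 0, 0); (0, 0, 0, 0, 0, 3); (1, 1, 0, 0, 0, 0); (0, 0, 0, 0, 2, 0))


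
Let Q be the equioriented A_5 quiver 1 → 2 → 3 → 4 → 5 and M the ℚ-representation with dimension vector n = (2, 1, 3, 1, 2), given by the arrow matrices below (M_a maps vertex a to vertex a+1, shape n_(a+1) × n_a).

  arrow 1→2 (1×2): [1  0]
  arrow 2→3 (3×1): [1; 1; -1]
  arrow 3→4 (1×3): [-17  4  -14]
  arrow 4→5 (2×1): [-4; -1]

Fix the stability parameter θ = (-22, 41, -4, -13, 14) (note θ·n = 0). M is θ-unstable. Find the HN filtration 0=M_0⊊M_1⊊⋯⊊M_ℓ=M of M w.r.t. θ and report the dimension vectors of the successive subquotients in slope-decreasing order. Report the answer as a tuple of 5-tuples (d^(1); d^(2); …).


Via rank(M_{q-1}∘⋯∘M_p): M ≅ I[1,1], I[1,5], I[3,3]^2, I[5,5].
μ_θ-semistable layers: μ^(1)=14; μ^(2)=8; μ^(3)=-4; μ^(4)=-22

((0, 0, 0, 0, 2); (0, 1, 1, 1, 0); (0, 0, 2, 0, 0); (2, 0, 0, 0, 0))


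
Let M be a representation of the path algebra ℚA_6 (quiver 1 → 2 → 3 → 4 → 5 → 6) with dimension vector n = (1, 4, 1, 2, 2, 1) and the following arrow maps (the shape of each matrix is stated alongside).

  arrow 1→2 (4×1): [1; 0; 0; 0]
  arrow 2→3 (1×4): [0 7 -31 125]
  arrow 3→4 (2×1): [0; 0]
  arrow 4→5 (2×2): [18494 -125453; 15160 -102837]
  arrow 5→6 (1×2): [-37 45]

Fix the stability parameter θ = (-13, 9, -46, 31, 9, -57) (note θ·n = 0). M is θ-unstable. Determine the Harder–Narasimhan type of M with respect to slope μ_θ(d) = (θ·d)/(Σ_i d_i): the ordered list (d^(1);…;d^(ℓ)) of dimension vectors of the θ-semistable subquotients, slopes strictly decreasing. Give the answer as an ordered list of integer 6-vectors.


Interval decomposition of M: I[1,2], I[2,2]^2, I[2,3], I[4,5], I[4,6].
HN type (ℓ=5): μ^(1)=20; μ^(2)=9; μ^(3)=-17/3; μ^(4)=-13; μ^(5)=-37/2

((0, 0, 0, 1, 1, 0); (0, 3, 0, 0, 0, 0); (0, 0, 0, 1, 1, 1); (1, 0, 0, 0, 0, 0); (0, 1, 1, 0, 0, 0))


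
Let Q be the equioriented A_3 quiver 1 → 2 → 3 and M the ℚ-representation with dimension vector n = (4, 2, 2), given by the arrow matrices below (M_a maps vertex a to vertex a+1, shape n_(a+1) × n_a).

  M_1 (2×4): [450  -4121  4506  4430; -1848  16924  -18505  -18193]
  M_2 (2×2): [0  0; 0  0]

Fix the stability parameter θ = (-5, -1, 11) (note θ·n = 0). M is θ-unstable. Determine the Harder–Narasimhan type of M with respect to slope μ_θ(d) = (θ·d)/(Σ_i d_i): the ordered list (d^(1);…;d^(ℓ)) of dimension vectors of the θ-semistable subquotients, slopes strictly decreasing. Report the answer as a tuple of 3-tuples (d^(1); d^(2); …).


Via rank(M_{q-1}∘⋯∘M_p): M ≅ I[1,1]^2, I[1,2]^2, I[3,3]^2.
μ_θ-semistable layers: μ^(1)=11; μ^(2)=-1; μ^(3)=-5

((0, 0, 2); (0, 2, 0); (4, 0, 0))
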